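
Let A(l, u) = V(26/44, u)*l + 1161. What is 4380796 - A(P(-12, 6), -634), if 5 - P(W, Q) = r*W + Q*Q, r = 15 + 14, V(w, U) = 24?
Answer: 4372027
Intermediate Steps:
r = 29
P(W, Q) = 5 - Q² - 29*W (P(W, Q) = 5 - (29*W + Q*Q) = 5 - (29*W + Q²) = 5 - (Q² + 29*W) = 5 + (-Q² - 29*W) = 5 - Q² - 29*W)
A(l, u) = 1161 + 24*l (A(l, u) = 24*l + 1161 = 1161 + 24*l)
4380796 - A(P(-12, 6), -634) = 4380796 - (1161 + 24*(5 - 1*6² - 29*(-12))) = 4380796 - (1161 + 24*(5 - 1*36 + 348)) = 4380796 - (1161 + 24*(5 - 36 + 348)) = 4380796 - (1161 + 24*317) = 4380796 - (1161 + 7608) = 4380796 - 1*8769 = 4380796 - 8769 = 4372027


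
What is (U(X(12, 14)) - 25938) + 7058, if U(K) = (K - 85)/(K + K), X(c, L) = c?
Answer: -453193/24 ≈ -18883.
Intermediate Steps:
U(K) = (-85 + K)/(2*K) (U(K) = (-85 + K)/((2*K)) = (-85 + K)*(1/(2*K)) = (-85 + K)/(2*K))
(U(X(12, 14)) - 25938) + 7058 = ((½)*(-85 + 12)/12 - 25938) + 7058 = ((½)*(1/12)*(-73) - 25938) + 7058 = (-73/24 - 25938) + 7058 = -622585/24 + 7058 = -453193/24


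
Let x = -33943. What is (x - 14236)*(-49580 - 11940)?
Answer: 2963972080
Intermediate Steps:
(x - 14236)*(-49580 - 11940) = (-33943 - 14236)*(-49580 - 11940) = -48179*(-61520) = 2963972080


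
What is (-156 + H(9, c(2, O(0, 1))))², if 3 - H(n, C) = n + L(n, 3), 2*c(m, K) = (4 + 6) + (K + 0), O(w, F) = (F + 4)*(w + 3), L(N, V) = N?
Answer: 29241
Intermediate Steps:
O(w, F) = (3 + w)*(4 + F) (O(w, F) = (4 + F)*(3 + w) = (3 + w)*(4 + F))
c(m, K) = 5 + K/2 (c(m, K) = ((4 + 6) + (K + 0))/2 = (10 + K)/2 = 5 + K/2)
H(n, C) = 3 - 2*n (H(n, C) = 3 - (n + n) = 3 - 2*n)
(-156 + H(9, c(2, O(0, 1))))² = (-156 + (3 - 2*9))² = (-156 + (3 - 18))² = (-156 - 15)² = (-171)² = 29241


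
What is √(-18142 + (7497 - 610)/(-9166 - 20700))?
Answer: I*√16182469764894/29866 ≈ 134.69*I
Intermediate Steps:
√(-18142 + (7497 - 610)/(-9166 - 20700)) = √(-18142 + 6887/(-29866)) = √(-18142 + 6887*(-1/29866)) = √(-18142 - 6887/29866) = √(-541835859/29866) = I*√16182469764894/29866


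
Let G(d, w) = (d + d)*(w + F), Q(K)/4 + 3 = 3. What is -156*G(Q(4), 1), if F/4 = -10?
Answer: 0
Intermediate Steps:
F = -40 (F = 4*(-10) = -40)
Q(K) = 0 (Q(K) = -12 + 4*3 = -12 + 12 = 0)
G(d, w) = 2*d*(-40 + w) (G(d, w) = (d + d)*(w - 40) = (2*d)*(-40 + w) = 2*d*(-40 + w))
-156*G(Q(4), 1) = -312*0*(-40 + 1) = -312*0*(-39) = -156*0 = 0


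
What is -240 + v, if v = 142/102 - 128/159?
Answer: -215711/901 ≈ -239.41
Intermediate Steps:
v = 529/901 (v = 142*(1/102) - 128*1/159 = 71/51 - 128/159 = 529/901 ≈ 0.58713)
-240 + v = -240 + 529/901 = -215711/901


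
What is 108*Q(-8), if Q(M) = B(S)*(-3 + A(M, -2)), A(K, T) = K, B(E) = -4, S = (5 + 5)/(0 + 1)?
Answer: 4752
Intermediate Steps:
S = 10 (S = 10/1 = 10*1 = 10)
Q(M) = 12 - 4*M (Q(M) = -4*(-3 + M) = 12 - 4*M)
108*Q(-8) = 108*(12 - 4*(-8)) = 108*(12 + 32) = 108*44 = 4752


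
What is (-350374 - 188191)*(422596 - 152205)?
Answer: -145623128915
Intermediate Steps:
(-350374 - 188191)*(422596 - 152205) = -538565*270391 = -145623128915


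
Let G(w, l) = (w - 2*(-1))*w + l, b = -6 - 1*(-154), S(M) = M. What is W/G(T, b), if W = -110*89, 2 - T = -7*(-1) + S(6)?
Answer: -9790/247 ≈ -39.636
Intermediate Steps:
b = 148 (b = -6 + 154 = 148)
T = -11 (T = 2 - (-7*(-1) + 6) = 2 - (7 + 6) = 2 - 1*13 = 2 - 13 = -11)
G(w, l) = l + w*(2 + w) (G(w, l) = (w + 2)*w + l = (2 + w)*w + l = w*(2 + w) + l = l + w*(2 + w))
W = -9790
W/G(T, b) = -9790/(148 + (-11)² + 2*(-11)) = -9790/(148 + 121 - 22) = -9790/247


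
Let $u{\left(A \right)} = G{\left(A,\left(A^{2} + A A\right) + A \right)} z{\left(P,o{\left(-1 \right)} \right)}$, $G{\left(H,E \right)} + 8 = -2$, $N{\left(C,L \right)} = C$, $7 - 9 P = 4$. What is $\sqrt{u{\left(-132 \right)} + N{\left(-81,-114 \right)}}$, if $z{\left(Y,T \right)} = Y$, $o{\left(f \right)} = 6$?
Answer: $\frac{i \sqrt{759}}{3} \approx 9.1833 i$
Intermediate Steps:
$P = \frac{1}{3}$ ($P = \frac{7}{9} - \frac{4}{9} = \frac{1}{3} \approx 0.33333$)
$G{\left(H,E \right)} = -10$ ($G{\left(H,E \right)} = -8 - 2 = -10$)
$u{\left(A \right)} = - \frac{10}{3}$ ($u{\left(A \right)} = \left(-10\right) \frac{1}{3} = - \frac{10}{3}$)
$\sqrt{u{\left(-132 \right)} + N{\left(-81,-114 \right)}} = \sqrt{- \frac{10}{3} - 81} = \sqrt{- \frac{253}{3}} = \frac{i \sqrt{759}}{3}$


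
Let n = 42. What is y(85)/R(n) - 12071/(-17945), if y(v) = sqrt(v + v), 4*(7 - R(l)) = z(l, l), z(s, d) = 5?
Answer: 12071/17945 + 4*sqrt(170)/23 ≈ 2.9402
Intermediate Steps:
R(l) = 23/4 (R(l) = 7 - 1/4*5 = 7 - 5/4 = 23/4)
y(v) = sqrt(2)*sqrt(v) (y(v) = sqrt(2*v) = sqrt(2)*sqrt(v))
y(85)/R(n) - 12071/(-17945) = (sqrt(2)*sqrt(85))/(23/4) - 12071/(-17945) = sqrt(170)*(4/23) - 12071*(-1/17945) = 4*sqrt(170)/23 + 12071/17945 = 12071/17945 + 4*sqrt(170)/23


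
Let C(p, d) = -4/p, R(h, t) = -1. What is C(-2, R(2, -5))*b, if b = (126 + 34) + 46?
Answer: 412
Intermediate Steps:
b = 206 (b = 160 + 46 = 206)
C(-2, R(2, -5))*b = -4/(-2)*206 = -4*(-½)*206 = 2*206 = 412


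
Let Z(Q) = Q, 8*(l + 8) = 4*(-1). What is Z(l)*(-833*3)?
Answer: 42483/2 ≈ 21242.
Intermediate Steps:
l = -17/2 (l = -8 + (4*(-1))/8 = -8 + (⅛)*(-4) = -8 - ½ = -17/2 ≈ -8.5000)
Z(l)*(-833*3) = -(-14161)*3/2 = -17/2*(-2499) = 42483/2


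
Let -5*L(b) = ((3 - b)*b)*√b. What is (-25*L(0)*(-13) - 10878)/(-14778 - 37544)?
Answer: 5439/26161 ≈ 0.20790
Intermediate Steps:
L(b) = -b^(3/2)*(3 - b)/5 (L(b) = -(3 - b)*b*√b/5 = -b*(3 - b)*√b/5 = -b^(3/2)*(3 - b)/5)
(-25*L(0)*(-13) - 10878)/(-14778 - 37544) = (-5*0^(3/2)*(-3 + 0)*(-13) - 10878)/(-14778 - 37544) = (-5*0*(-3)*(-13) - 10878)/(-52322) = (-25*0*(-13) - 10878)*(-1/52322) = (0*(-13) - 10878)*(-1/52322) = (0 - 10878)*(-1/52322) = -10878*(-1/52322) = 5439/26161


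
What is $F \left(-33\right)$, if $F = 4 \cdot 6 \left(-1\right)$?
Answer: $792$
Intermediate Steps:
$F = -24$ ($F = 24 \left(-1\right) = -24$)
$F \left(-33\right) = \left(-24\right) \left(-33\right) = 792$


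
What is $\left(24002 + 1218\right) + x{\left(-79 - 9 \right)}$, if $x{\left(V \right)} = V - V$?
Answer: $25220$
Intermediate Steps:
$x{\left(V \right)} = 0$
$\left(24002 + 1218\right) + x{\left(-79 - 9 \right)} = \left(24002 + 1218\right) + 0 = 25220 + 0 = 25220$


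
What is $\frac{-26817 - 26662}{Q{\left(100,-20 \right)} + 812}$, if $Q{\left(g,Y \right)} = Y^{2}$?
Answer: $- \frac{53479}{1212} \approx -44.125$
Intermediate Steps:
$\frac{-26817 - 26662}{Q{\left(100,-20 \right)} + 812} = \frac{-26817 - 26662}{\left(-20\right)^{2} + 812} = - \frac{53479}{400 + 812} = - \frac{53479}{1212}$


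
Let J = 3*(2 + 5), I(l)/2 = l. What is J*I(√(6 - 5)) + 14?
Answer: 56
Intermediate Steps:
I(l) = 2*l
J = 21 (J = 3*7 = 21)
J*I(√(6 - 5)) + 14 = 21*(2*√(6 - 5)) + 14 = 21*(2*√1) + 14 = 21*(2*1) + 14 = 21*2 + 14 = 42 + 14 = 56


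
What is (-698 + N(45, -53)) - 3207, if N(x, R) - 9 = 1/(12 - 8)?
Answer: -15583/4 ≈ -3895.8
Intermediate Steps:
N(x, R) = 37/4 (N(x, R) = 9 + 1/(12 - 8) = 9 + 1/4 = 37/4)
(-698 + N(45, -53)) - 3207 = (-698 + 37/4) - 3207 = -2755/4 - 3207 = -15583/4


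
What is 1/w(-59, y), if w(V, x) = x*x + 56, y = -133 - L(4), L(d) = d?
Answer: 1/18825 ≈ 5.3121e-5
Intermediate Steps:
y = -137 (y = -133 - 1*4 = -133 - 4 = -137)
w(V, x) = 56 + x² (w(V, x) = x² + 56 = 56 + x²)
1/w(-59, y) = 1/(56 + (-137)²) = 1/(56 + 18769) = 1/18825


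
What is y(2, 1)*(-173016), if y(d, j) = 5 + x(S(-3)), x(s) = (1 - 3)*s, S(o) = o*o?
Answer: 2249208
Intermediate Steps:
S(o) = o**2
x(s) = -2*s
y(d, j) = -13 (y(d, j) = 5 - 2*(-3)**2 = 5 - 2*9 = 5 - 18 = -13)
y(2, 1)*(-173016) = -13*(-173016) = 2249208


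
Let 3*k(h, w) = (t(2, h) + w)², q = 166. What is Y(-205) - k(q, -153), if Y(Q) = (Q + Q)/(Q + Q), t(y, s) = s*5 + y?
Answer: -461038/3 ≈ -1.5368e+5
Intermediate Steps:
t(y, s) = y + 5*s (t(y, s) = 5*s + y = y + 5*s)
Y(Q) = 1 (Y(Q) = (2*Q)/((2*Q)) = (2*Q)*(1/(2*Q)) = 1)
k(h, w) = (2 + w + 5*h)²/3 (k(h, w) = ((2 + 5*h) + w)²/3 = (2 + w + 5*h)²/3)
Y(-205) - k(q, -153) = 1 - (2 - 153 + 5*166)²/3 = 1 - (2 - 153 + 830)²/3 = 1 - 679²/3 = 1 - 461041/3 = -461038/3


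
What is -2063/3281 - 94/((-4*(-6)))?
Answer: -178963/39372 ≈ -4.5454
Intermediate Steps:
-2063/3281 - 94/((-4*(-6))) = -2063*1/3281 - 94/24 = -2063/3281 - 94*1/24 = -2063/3281 - 47/12 = -178963/39372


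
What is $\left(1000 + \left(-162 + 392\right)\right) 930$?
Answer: $1143900$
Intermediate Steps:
$\left(1000 + \left(-162 + 392\right)\right) 930 = \left(1000 + 230\right) 930 = 1230 \cdot 930 = 1143900$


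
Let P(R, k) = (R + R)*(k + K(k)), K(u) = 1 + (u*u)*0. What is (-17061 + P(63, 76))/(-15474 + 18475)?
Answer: -7359/3001 ≈ -2.4522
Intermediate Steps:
K(u) = 1 (K(u) = 1 + u²*0 = 1 + 0 = 1)
P(R, k) = 2*R*(1 + k) (P(R, k) = (R + R)*(k + 1) = (2*R)*(1 + k) = 2*R*(1 + k))
(-17061 + P(63, 76))/(-15474 + 18475) = (-17061 + 2*63*(1 + 76))/(-15474 + 18475) = (-17061 + 2*63*77)/3001 = (-17061 + 9702)*(1/3001) = -7359*1/3001 = -7359/3001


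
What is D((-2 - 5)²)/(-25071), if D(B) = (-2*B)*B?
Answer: 4802/25071 ≈ 0.19154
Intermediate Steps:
D(B) = -2*B²
D((-2 - 5)²)/(-25071) = -2*(-2 - 5)⁴/(-25071) = -2*((-7)²)²*(-1/25071) = -2*49²*(-1/25071) = -2*2401*(-1/25071) = -4802*(-1/25071) = 4802/25071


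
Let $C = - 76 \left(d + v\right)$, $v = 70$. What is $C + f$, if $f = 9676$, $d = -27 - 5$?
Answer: $6788$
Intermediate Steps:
$d = -32$ ($d = -27 - 5 = -32$)
$C = -2888$ ($C = - 76 \left(-32 + 70\right) = \left(-76\right) 38 = -2888$)
$C + f = -2888 + 9676 = 6788$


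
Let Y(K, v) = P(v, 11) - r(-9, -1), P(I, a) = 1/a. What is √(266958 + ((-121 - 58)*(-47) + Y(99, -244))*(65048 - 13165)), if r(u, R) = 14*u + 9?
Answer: 7*√1093528029/11 ≈ 21044.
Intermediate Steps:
r(u, R) = 9 + 14*u
Y(K, v) = 1288/11 (Y(K, v) = 1/11 - (9 + 14*(-9)) = 1/11 - (9 - 126) = 1/11 - 1*(-117) = 1/11 + 117 = 1288/11)
√(266958 + ((-121 - 58)*(-47) + Y(99, -244))*(65048 - 13165)) = √(266958 + ((-121 - 58)*(-47) + 1288/11)*(65048 - 13165)) = √(266958 + (-179*(-47) + 1288/11)*51883) = √(266958 + (8413 + 1288/11)*51883) = √(266958 + (93831/11)*51883) = √(266958 + 4868233773/11) = √(4871170311/11) = 7*√1093528029/11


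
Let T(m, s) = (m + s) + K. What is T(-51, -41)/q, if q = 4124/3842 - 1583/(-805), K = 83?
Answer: -1546405/522317 ≈ -2.9607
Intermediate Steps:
q = 4700853/1546405 (q = 4124*(1/3842) - 1583*(-1/805) = 2062/1921 + 1583/805 = 4700853/1546405 ≈ 3.0399)
T(m, s) = 83 + m + s (T(m, s) = (m + s) + 83 = 83 + m + s)
T(-51, -41)/q = (83 - 51 - 41)/(4700853/1546405) = -9*1546405/4700853 = -1546405/522317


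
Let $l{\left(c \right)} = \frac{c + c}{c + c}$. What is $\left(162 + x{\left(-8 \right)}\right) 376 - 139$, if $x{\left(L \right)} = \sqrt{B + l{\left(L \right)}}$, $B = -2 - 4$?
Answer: $60773 + 376 i \sqrt{5} \approx 60773.0 + 840.76 i$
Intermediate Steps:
$l{\left(c \right)} = 1$ ($l{\left(c \right)} = \frac{2 c}{2 c} = 2 c \frac{1}{2 c} = 1$)
$B = -6$ ($B = -2 - 4 = -6$)
$x{\left(L \right)} = i \sqrt{5}$ ($x{\left(L \right)} = \sqrt{-6 + 1} = \sqrt{-5} = i \sqrt{5}$)
$\left(162 + x{\left(-8 \right)}\right) 376 - 139 = \left(162 + i \sqrt{5}\right) 376 - 139 = \left(60912 + 376 i \sqrt{5}\right) - 139 = 60773 + 376 i \sqrt{5}$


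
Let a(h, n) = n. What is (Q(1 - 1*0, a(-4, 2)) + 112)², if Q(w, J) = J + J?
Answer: 13456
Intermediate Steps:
Q(w, J) = 2*J
(Q(1 - 1*0, a(-4, 2)) + 112)² = (2*2 + 112)² = (4 + 112)² = 116² = 13456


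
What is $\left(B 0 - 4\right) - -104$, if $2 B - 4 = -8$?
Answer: $100$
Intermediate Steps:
$B = -2$ ($B = 2 + \frac{1}{2} \left(-8\right) = 2 - 4 = -2$)
$\left(B 0 - 4\right) - -104 = \left(\left(-2\right) 0 - 4\right) - -104 = \left(0 - 4\right) + \left(-113 + 217\right) = -4 + 104 = 100$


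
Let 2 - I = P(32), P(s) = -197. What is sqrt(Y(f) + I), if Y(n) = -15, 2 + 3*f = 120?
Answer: 2*sqrt(46) ≈ 13.565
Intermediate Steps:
f = 118/3 (f = -2/3 + (1/3)*120 = -2/3 + 40 = 118/3 ≈ 39.333)
I = 199 (I = 2 - 1*(-197) = 2 + 197 = 199)
sqrt(Y(f) + I) = sqrt(-15 + 199) = sqrt(184) = 2*sqrt(46)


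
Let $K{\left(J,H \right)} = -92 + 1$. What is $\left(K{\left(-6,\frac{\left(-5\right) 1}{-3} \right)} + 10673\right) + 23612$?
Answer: $34194$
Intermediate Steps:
$K{\left(J,H \right)} = -91$
$\left(K{\left(-6,\frac{\left(-5\right) 1}{-3} \right)} + 10673\right) + 23612 = \left(-91 + 10673\right) + 23612 = 10582 + 23612 = 34194$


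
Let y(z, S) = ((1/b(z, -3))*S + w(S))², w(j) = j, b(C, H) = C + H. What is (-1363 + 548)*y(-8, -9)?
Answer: -6601500/121 ≈ -54558.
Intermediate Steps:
y(z, S) = (S + S/(-3 + z))² (y(z, S) = ((1/(z - 3))*S + S)² = ((1/(-3 + z))*S + S)² = (S/(-3 + z) + S)² = (S + S/(-3 + z))²)
(-1363 + 548)*y(-8, -9) = (-1363 + 548)*((-9)²*(-2 - 8)²/(-3 - 8)²) = -66015*(-10)²/(-11)² = -66015*100/121 = -815*8100/121 = -6601500/121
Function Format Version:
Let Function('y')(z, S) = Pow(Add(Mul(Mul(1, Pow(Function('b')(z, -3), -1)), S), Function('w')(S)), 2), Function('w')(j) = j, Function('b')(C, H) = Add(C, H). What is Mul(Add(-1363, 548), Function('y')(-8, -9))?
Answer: Rational(-6601500, 121) ≈ -54558.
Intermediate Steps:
Function('y')(z, S) = Pow(Add(S, Mul(S, Pow(Add(-3, z), -1))), 2) (Function('y')(z, S) = Pow(Add(Mul(Mul(1, Pow(Add(z, -3), -1)), S), S), 2) = Pow(Add(Mul(Mul(1, Pow(Add(-3, z), -1)), S), S), 2) = Pow(Add(Mul(Pow(Add(-3, z), -1), S), S), 2) = Pow(Add(Mul(S, Pow(Add(-3, z), -1)), S), 2) = Pow(Add(S, Mul(S, Pow(Add(-3, z), -1))), 2))
Mul(Add(-1363, 548), Function('y')(-8, -9)) = Mul(Add(-1363, 548), Mul(Pow(-9, 2), Pow(Add(-3, -8), -2), Pow(Add(-2, -8), 2))) = Mul(-815, Mul(81, Pow(-11, -2), Pow(-10, 2))) = Mul(-815, Mul(81, Rational(1, 121), 100)) = Mul(-815, Rational(8100, 121)) = Rational(-6601500, 121)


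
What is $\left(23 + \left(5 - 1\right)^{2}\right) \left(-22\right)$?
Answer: $-858$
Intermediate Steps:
$\left(23 + \left(5 - 1\right)^{2}\right) \left(-22\right) = \left(23 + 4^{2}\right) \left(-22\right) = \left(23 + 16\right) \left(-22\right) = 39 \left(-22\right) = -858$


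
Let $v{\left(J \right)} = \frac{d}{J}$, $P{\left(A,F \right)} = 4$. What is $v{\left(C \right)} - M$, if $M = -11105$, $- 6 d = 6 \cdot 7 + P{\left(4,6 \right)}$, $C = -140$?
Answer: $\frac{4664123}{420} \approx 11105.0$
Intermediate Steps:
$d = - \frac{23}{3}$ ($d = - \frac{6 \cdot 7 + 4}{6} = - \frac{42 + 4}{6} = \left(- \frac{1}{6}\right) 46 = - \frac{23}{3} \approx -7.6667$)
$v{\left(J \right)} = - \frac{23}{3 J}$
$v{\left(C \right)} - M = - \frac{23}{3 \left(-140\right)} - -11105 = \left(- \frac{23}{3}\right) \left(- \frac{1}{140}\right) + 11105 = \frac{23}{420} + 11105 = \frac{4664123}{420}$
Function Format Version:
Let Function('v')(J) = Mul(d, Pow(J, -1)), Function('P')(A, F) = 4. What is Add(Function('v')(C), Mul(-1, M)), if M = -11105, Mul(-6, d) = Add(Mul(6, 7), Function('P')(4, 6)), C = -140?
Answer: Rational(4664123, 420) ≈ 11105.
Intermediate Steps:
d = Rational(-23, 3) (d = Mul(Rational(-1, 6), Add(Mul(6, 7), 4)) = Mul(Rational(-1, 6), Add(42, 4)) = Mul(Rational(-1, 6), 46) = Rational(-23, 3) ≈ -7.6667)
Function('v')(J) = Mul(Rational(-23, 3), Pow(J, -1))
Add(Function('v')(C), Mul(-1, M)) = Add(Mul(Rational(-23, 3), Pow(-140, -1)), Mul(-1, -11105)) = Add(Mul(Rational(-23, 3), Rational(-1, 140)), 11105) = Add(Rational(23, 420), 11105) = Rational(4664123, 420)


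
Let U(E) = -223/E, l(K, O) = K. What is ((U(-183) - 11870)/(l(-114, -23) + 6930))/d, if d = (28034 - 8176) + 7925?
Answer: -2171987/34654513824 ≈ -6.2675e-5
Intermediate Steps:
d = 27783 (d = 19858 + 7925 = 27783)
((U(-183) - 11870)/(l(-114, -23) + 6930))/d = ((-223/(-183) - 11870)/(-114 + 6930))/27783 = ((-223*(-1/183) - 11870)/6816)*(1/27783) = ((223/183 - 11870)*(1/6816))*(1/27783) = -2171987/183*1/6816*(1/27783) = -2171987/1247328*1/27783 = -2171987/34654513824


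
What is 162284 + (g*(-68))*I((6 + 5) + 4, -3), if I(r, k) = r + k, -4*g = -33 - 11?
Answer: 153308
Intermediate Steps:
g = 11 (g = -(-33 - 11)/4 = -¼*(-44) = 11)
I(r, k) = k + r
162284 + (g*(-68))*I((6 + 5) + 4, -3) = 162284 + (11*(-68))*(-3 + ((6 + 5) + 4)) = 162284 - 748*(-3 + (11 + 4)) = 162284 - 748*(-3 + 15) = 162284 - 748*12 = 162284 - 8976 = 153308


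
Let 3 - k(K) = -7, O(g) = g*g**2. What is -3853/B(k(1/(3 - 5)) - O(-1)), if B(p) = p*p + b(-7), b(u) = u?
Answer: -3853/114 ≈ -33.798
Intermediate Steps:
O(g) = g**3
k(K) = 10 (k(K) = 3 - 1*(-7) = 3 + 7 = 10)
B(p) = -7 + p**2 (B(p) = p*p - 7 = p**2 - 7 = -7 + p**2)
-3853/B(k(1/(3 - 5)) - O(-1)) = -3853/(-7 + (10 - 1*(-1)**3)**2) = -3853/(-7 + (10 - 1*(-1))**2) = -3853/(-7 + (10 + 1)**2) = -3853/(-7 + 11**2) = -3853/(-7 + 121) = -3853/114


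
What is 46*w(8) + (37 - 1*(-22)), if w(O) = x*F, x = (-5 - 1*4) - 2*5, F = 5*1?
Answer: -4311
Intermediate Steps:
F = 5
x = -19 (x = (-5 - 4) - 10 = -9 - 10 = -19)
w(O) = -95 (w(O) = -19*5 = -95)
46*w(8) + (37 - 1*(-22)) = 46*(-95) + (37 - 1*(-22)) = -4370 + (37 + 22) = -4370 + 59 = -4311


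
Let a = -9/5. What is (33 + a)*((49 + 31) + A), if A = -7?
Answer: 11388/5 ≈ 2277.6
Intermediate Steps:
a = -9/5 (a = -9*⅕ = -9/5 ≈ -1.8000)
(33 + a)*((49 + 31) + A) = (33 - 9/5)*((49 + 31) - 7) = 156*(80 - 7)/5 = (156/5)*73 = 11388/5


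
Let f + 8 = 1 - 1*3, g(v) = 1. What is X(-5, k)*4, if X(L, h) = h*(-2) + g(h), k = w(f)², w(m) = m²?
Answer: -79996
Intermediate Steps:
f = -10 (f = -8 + (1 - 1*3) = -8 + (1 - 3) = -8 - 2 = -10)
k = 10000 (k = ((-10)²)² = 100² = 10000)
X(L, h) = 1 - 2*h (X(L, h) = h*(-2) + 1 = -2*h + 1 = 1 - 2*h)
X(-5, k)*4 = (1 - 2*10000)*4 = (1 - 20000)*4 = -19999*4 = -79996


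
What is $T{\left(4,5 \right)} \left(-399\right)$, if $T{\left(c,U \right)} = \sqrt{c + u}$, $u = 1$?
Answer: $- 399 \sqrt{5} \approx -892.19$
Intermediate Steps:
$T{\left(c,U \right)} = \sqrt{1 + c}$ ($T{\left(c,U \right)} = \sqrt{c + 1} = \sqrt{1 + c}$)
$T{\left(4,5 \right)} \left(-399\right) = \sqrt{1 + 4} \left(-399\right) = \sqrt{5} \left(-399\right) = - 399 \sqrt{5}$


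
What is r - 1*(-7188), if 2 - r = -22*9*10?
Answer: 9170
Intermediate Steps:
r = 1982 (r = 2 - (-22*9)*10 = 2 - (-198)*10 = 2 - 1*(-1980) = 2 + 1980 = 1982)
r - 1*(-7188) = 1982 - 1*(-7188) = 1982 + 7188 = 9170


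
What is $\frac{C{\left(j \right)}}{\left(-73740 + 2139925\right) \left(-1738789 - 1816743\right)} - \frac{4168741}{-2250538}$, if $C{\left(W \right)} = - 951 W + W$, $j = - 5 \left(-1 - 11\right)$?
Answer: $\frac{1531259216969666111}{826666142416967798} \approx 1.8523$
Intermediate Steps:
$j = 60$ ($j = \left(-5\right) \left(-12\right) = 60$)
$C{\left(W \right)} = - 950 W$
$\frac{C{\left(j \right)}}{\left(-73740 + 2139925\right) \left(-1738789 - 1816743\right)} - \frac{4168741}{-2250538} = \frac{\left(-950\right) 60}{\left(-73740 + 2139925\right) \left(-1738789 - 1816743\right)} - \frac{4168741}{-2250538} = - \frac{57000}{2066185 \left(-3555532\right)} - - \frac{4168741}{2250538} = - \frac{57000}{-7346386885420} + \frac{4168741}{2250538} = \left(-57000\right) \left(- \frac{1}{7346386885420}\right) + \frac{4168741}{2250538} = \frac{2850}{367319344271} + \frac{4168741}{2250538} = \frac{1531259216969666111}{826666142416967798}$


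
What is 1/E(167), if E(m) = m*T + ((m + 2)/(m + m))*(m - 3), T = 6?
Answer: 167/181192 ≈ 0.00092167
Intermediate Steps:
E(m) = 6*m + (-3 + m)*(2 + m)/(2*m) (E(m) = m*6 + ((m + 2)/(m + m))*(m - 3) = 6*m + ((2 + m)/((2*m)))*(-3 + m) = 6*m + ((2 + m)*(1/(2*m)))*(-3 + m) = 6*m + ((2 + m)/(2*m))*(-3 + m) = 6*m + (-3 + m)*(2 + m)/(2*m))
1/E(167) = 1/((½)*(-6 + 167*(-1 + 13*167))/167) = 1/((½)*(1/167)*(-6 + 167*(-1 + 2171))) = 1/((½)*(1/167)*(-6 + 167*2170)) = 1/((½)*(1/167)*(-6 + 362390)) = 1/((½)*(1/167)*362384) = 1/(181192/167) = 167/181192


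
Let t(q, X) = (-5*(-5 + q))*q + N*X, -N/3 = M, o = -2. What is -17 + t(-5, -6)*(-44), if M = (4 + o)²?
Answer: 7815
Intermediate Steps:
M = 4 (M = (4 - 2)² = 2² = 4)
N = -12 (N = -3*4 = -12)
t(q, X) = -12*X + q*(25 - 5*q) (t(q, X) = (-5*(-5 + q))*q - 12*X = (25 - 5*q)*q - 12*X = q*(25 - 5*q) - 12*X = -12*X + q*(25 - 5*q))
-17 + t(-5, -6)*(-44) = -17 + (-12*(-6) - 5*(-5)² + 25*(-5))*(-44) = -17 + (72 - 5*25 - 125)*(-44) = -17 + (72 - 125 - 125)*(-44) = -17 - 178*(-44) = -17 + 7832 = 7815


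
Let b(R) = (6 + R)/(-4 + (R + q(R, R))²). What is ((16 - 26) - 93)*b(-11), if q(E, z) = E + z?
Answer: 103/217 ≈ 0.47465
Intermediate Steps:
b(R) = (6 + R)/(-4 + 9*R²) (b(R) = (6 + R)/(-4 + (R + (R + R))²) = (6 + R)/(-4 + (R + 2*R)²) = (6 + R)/(-4 + (3*R)²) = (6 + R)/(-4 + 9*R²))
((16 - 26) - 93)*b(-11) = ((16 - 26) - 93)*((6 - 11)/(-4 + 9*(-11)²)) = (-10 - 93)*(-5/(-4 + 9*121)) = -103*(-5)/(-4 + 1089) = -103*(-5)/1085 = -103*(-1/217) = 103/217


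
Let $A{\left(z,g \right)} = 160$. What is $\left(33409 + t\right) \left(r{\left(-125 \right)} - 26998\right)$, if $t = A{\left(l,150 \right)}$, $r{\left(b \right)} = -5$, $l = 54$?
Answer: $-906463707$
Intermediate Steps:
$t = 160$
$\left(33409 + t\right) \left(r{\left(-125 \right)} - 26998\right) = \left(33409 + 160\right) \left(-5 - 26998\right) = 33569 \left(-27003\right) = -906463707$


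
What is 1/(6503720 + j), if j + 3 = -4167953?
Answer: 1/2335764 ≈ 4.2813e-7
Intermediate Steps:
j = -4167956 (j = -3 - 4167953 = -4167956)
1/(6503720 + j) = 1/(6503720 - 4167956) = 1/2335764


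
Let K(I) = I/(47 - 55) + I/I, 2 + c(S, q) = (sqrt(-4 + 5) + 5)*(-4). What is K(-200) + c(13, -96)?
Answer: 0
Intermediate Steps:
c(S, q) = -26 (c(S, q) = -2 + (sqrt(-4 + 5) + 5)*(-4) = -2 + (sqrt(1) + 5)*(-4) = -2 + (1 + 5)*(-4) = -2 + 6*(-4) = -2 - 24 = -26)
K(I) = 1 - I/8 (K(I) = I/(-8) + 1 = I*(-1/8) + 1 = -I/8 + 1 = 1 - I/8)
K(-200) + c(13, -96) = (1 - 1/8*(-200)) - 26 = (1 + 25) - 26 = 26 - 26 = 0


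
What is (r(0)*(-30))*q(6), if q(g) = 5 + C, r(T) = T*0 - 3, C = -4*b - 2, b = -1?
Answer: 630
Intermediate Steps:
C = 2 (C = -4*(-1) - 2 = 4 - 2 = 2)
r(T) = -3 (r(T) = 0 - 3 = -3)
q(g) = 7 (q(g) = 5 + 2 = 7)
(r(0)*(-30))*q(6) = -3*(-30)*7 = 90*7 = 630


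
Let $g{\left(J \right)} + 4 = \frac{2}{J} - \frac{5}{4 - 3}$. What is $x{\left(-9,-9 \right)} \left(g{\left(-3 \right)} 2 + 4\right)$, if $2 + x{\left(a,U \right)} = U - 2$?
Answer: $\frac{598}{3} \approx 199.33$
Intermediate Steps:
$g{\left(J \right)} = -9 + \frac{2}{J}$ ($g{\left(J \right)} = -4 - \left(- \frac{2}{J} + \frac{5}{4 - 3}\right) = -4 + \left(\frac{2}{J} - \frac{5}{1}\right) = -4 + \left(\frac{2}{J} - 5\right) = -4 - \left(5 - \frac{2}{J}\right) = -9 + \frac{2}{J}$)
$x{\left(a,U \right)} = -4 + U$ ($x{\left(a,U \right)} = -2 + \left(U - 2\right) = -2 + \left(-2 + U\right) = -4 + U$)
$x{\left(-9,-9 \right)} \left(g{\left(-3 \right)} 2 + 4\right) = \left(-4 - 9\right) \left(\left(-9 + \frac{2}{-3}\right) 2 + 4\right) = - 13 \left(\left(-9 + 2 \left(- \frac{1}{3}\right)\right) 2 + 4\right) = - 13 \left(\left(-9 - \frac{2}{3}\right) 2 + 4\right) = - 13 \left(\left(- \frac{29}{3}\right) 2 + 4\right) = - 13 \left(- \frac{58}{3} + 4\right) = \left(-13\right) \left(- \frac{46}{3}\right) = \frac{598}{3}$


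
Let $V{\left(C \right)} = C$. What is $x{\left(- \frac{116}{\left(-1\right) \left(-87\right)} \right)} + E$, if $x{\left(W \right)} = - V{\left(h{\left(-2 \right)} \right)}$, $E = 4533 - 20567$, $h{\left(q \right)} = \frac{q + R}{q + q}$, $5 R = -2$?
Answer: $- \frac{80173}{5} \approx -16035.0$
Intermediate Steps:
$R = - \frac{2}{5}$ ($R = \frac{1}{5} \left(-2\right) = - \frac{2}{5} \approx -0.4$)
$h{\left(q \right)} = \frac{- \frac{2}{5} + q}{2 q}$ ($h{\left(q \right)} = \frac{q - \frac{2}{5}}{q + q} = \frac{- \frac{2}{5} + q}{2 q}$)
$E = -16034$
$x{\left(W \right)} = - \frac{3}{5}$ ($x{\left(W \right)} = - \frac{-2 + 5 \left(-2\right)}{10 \left(-2\right)} = - \frac{\left(-1\right) \left(-2 - 10\right)}{10 \cdot 2} = - \frac{\left(-1\right) \left(-12\right)}{10 \cdot 2} = \left(-1\right) \frac{3}{5} = - \frac{3}{5}$)
$x{\left(- \frac{116}{\left(-1\right) \left(-87\right)} \right)} + E = - \frac{3}{5} - 16034 = - \frac{80173}{5}$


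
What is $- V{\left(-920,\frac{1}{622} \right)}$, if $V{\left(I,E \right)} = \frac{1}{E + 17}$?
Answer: $- \frac{622}{10575} \approx -0.058818$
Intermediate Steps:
$V{\left(I,E \right)} = \frac{1}{17 + E}$
$- V{\left(-920,\frac{1}{622} \right)} = - \frac{1}{17 + \frac{1}{622}} = - \frac{1}{\frac{10575}{622}} = \left(-1\right) \frac{622}{10575} = - \frac{622}{10575}$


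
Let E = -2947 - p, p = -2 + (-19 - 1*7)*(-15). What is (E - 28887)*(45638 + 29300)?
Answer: -2414652236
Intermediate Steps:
p = 388 (p = -2 + (-19 - 7)*(-15) = -2 - 26*(-15) = -2 + 390 = 388)
E = -3335 (E = -2947 - 1*388 = -2947 - 388 = -3335)
(E - 28887)*(45638 + 29300) = (-3335 - 28887)*(45638 + 29300) = -32222*74938 = -2414652236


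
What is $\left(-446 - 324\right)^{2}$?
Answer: $592900$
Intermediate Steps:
$\left(-446 - 324\right)^{2} = \left(-770\right)^{2} = 592900$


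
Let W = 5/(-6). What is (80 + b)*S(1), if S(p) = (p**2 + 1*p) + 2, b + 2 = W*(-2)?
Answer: 956/3 ≈ 318.67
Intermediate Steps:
W = -5/6 (W = 5*(-1/6) = -5/6 ≈ -0.83333)
b = -1/3 (b = -2 - 5/6*(-2) = -2 + 5/3 = -1/3 ≈ -0.33333)
S(p) = 2 + p + p**2 (S(p) = (p**2 + p) + 2 = (p + p**2) + 2 = 2 + p + p**2)
(80 + b)*S(1) = (80 - 1/3)*(2 + 1 + 1**2) = 239*(2 + 1 + 1)/3 = (239/3)*4 = 956/3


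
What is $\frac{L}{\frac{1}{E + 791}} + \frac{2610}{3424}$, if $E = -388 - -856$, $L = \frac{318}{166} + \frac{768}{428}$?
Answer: $\frac{663832971}{142096} \approx 4671.7$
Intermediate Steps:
$L = \frac{32949}{8881}$ ($L = 318 \cdot \frac{1}{166} + 768 \cdot \frac{1}{428} = \frac{159}{83} + \frac{192}{107} = \frac{32949}{8881} \approx 3.7101$)
$E = 468$ ($E = -388 + 856 = 468$)
$\frac{L}{\frac{1}{E + 791}} + \frac{2610}{3424} = \frac{32949}{8881 \frac{1}{468 + 791}} + \frac{2610}{3424} = \frac{32949}{8881 \cdot \frac{1}{1259}} + 2610 \cdot \frac{1}{3424} = \frac{32949 \frac{1}{\frac{1}{1259}}}{8881} + \frac{1305}{1712} = \frac{32949}{8881} \cdot 1259 + \frac{1305}{1712} = \frac{41482791}{8881} + \frac{1305}{1712} = \frac{663832971}{142096}$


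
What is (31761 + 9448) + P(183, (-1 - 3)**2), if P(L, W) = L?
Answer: 41392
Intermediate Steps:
(31761 + 9448) + P(183, (-1 - 3)**2) = (31761 + 9448) + 183 = 41209 + 183 = 41392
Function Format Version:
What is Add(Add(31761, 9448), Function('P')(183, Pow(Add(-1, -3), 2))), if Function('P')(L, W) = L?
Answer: 41392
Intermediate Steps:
Add(Add(31761, 9448), Function('P')(183, Pow(Add(-1, -3), 2))) = Add(Add(31761, 9448), 183) = Add(41209, 183) = 41392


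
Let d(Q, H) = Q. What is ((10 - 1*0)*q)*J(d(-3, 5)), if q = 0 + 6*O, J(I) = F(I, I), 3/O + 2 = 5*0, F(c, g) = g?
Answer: 270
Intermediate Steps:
O = -3/2 (O = 3/(-2 + 5*0) = 3/(-2 + 0) = 3/(-2) = 3*(-½) = -3/2 ≈ -1.5000)
J(I) = I
q = -9 (q = 0 + 6*(-3/2) = 0 - 9 = -9)
((10 - 1*0)*q)*J(d(-3, 5)) = ((10 - 1*0)*(-9))*(-3) = ((10 + 0)*(-9))*(-3) = (10*(-9))*(-3) = -90*(-3) = 270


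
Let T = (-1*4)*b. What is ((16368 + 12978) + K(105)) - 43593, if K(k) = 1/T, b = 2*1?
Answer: -113977/8 ≈ -14247.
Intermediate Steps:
b = 2
T = -8 (T = -1*4*2 = -4*2 = -8)
K(k) = -1/8 (K(k) = 1/(-8) = -1/8)
((16368 + 12978) + K(105)) - 43593 = ((16368 + 12978) - 1/8) - 43593 = (29346 - 1/8) - 43593 = 234767/8 - 43593 = -113977/8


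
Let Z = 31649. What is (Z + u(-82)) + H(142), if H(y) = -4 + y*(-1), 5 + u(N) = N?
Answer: 31416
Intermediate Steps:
u(N) = -5 + N
H(y) = -4 - y
(Z + u(-82)) + H(142) = (31649 + (-5 - 82)) + (-4 - 1*142) = (31649 - 87) + (-4 - 142) = 31562 - 146 = 31416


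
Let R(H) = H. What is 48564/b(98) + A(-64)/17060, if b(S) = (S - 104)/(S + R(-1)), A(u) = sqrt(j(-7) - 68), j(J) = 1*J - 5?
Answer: -785118 + I*sqrt(5)/4265 ≈ -7.8512e+5 + 0.00052428*I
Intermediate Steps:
j(J) = -5 + J (j(J) = J - 5 = -5 + J)
A(u) = 4*I*sqrt(5) (A(u) = sqrt((-5 - 7) - 68) = sqrt(-12 - 68) = sqrt(-80) = 4*I*sqrt(5))
b(S) = (-104 + S)/(-1 + S) (b(S) = (S - 104)/(S - 1) = (-104 + S)/(-1 + S))
48564/b(98) + A(-64)/17060 = 48564/(((-104 + 98)/(-1 + 98))) + (4*I*sqrt(5))/17060 = 48564/((-6/97)) + (4*I*sqrt(5))*(1/17060) = 48564/(((1/97)*(-6))) + I*sqrt(5)/4265 = 48564/(-6/97) + I*sqrt(5)/4265 = 48564*(-97/6) + I*sqrt(5)/4265 = -785118 + I*sqrt(5)/4265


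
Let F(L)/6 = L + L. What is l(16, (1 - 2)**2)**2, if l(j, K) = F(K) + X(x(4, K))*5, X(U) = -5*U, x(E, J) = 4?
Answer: 7744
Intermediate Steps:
F(L) = 12*L (F(L) = 6*(L + L) = 6*(2*L) = 12*L)
l(j, K) = -100 + 12*K (l(j, K) = 12*K - 5*4*5 = 12*K - 20*5 = 12*K - 100 = -100 + 12*K)
l(16, (1 - 2)**2)**2 = (-100 + 12*(1 - 2)**2)**2 = (-100 + 12*(-1)**2)**2 = (-100 + 12*1)**2 = (-100 + 12)**2 = (-88)**2 = 7744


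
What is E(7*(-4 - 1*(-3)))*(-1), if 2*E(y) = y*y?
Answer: -49/2 ≈ -24.500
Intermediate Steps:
E(y) = y²/2 (E(y) = (y*y)/2 = y²/2)
E(7*(-4 - 1*(-3)))*(-1) = ((7*(-4 - 1*(-3)))²/2)*(-1) = ((7*(-4 + 3))²/2)*(-1) = ((7*(-1))²/2)*(-1) = ((½)*(-7)²)*(-1) = ((½)*49)*(-1) = (49/2)*(-1) = -49/2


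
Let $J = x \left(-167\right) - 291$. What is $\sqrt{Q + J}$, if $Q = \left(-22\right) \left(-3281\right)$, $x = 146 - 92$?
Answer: $\sqrt{62873} \approx 250.74$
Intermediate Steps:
$x = 54$ ($x = 146 - 92 = 54$)
$Q = 72182$
$J = -9309$ ($J = 54 \left(-167\right) - 291 = -9018 - 291 = -9309$)
$\sqrt{Q + J} = \sqrt{72182 - 9309} = \sqrt{62873}$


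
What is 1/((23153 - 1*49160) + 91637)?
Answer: 1/65630 ≈ 1.5237e-5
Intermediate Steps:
1/((23153 - 1*49160) + 91637) = 1/((23153 - 49160) + 91637) = 1/(-26007 + 91637) = 1/65630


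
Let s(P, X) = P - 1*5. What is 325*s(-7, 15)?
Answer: -3900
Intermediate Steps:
s(P, X) = -5 + P (s(P, X) = P - 5 = -5 + P)
325*s(-7, 15) = 325*(-5 - 7) = 325*(-12) = -3900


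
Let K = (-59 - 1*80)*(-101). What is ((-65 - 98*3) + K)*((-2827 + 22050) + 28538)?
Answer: 653370480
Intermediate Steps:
K = 14039 (K = (-59 - 80)*(-101) = -139*(-101) = 14039)
((-65 - 98*3) + K)*((-2827 + 22050) + 28538) = ((-65 - 98*3) + 14039)*((-2827 + 22050) + 28538) = ((-65 - 294) + 14039)*(19223 + 28538) = (-359 + 14039)*47761 = 13680*47761 = 653370480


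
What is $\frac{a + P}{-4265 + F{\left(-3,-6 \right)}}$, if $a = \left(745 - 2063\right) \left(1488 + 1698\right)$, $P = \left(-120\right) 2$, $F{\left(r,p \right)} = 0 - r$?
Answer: $\frac{2099694}{2131} \approx 985.31$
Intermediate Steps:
$F{\left(r,p \right)} = - r$
$P = -240$
$a = -4199148$ ($a = \left(-1318\right) 3186 = -4199148$)
$\frac{a + P}{-4265 + F{\left(-3,-6 \right)}} = \frac{-4199148 - 240}{-4265 - -3} = - \frac{4199388}{-4265 + 3} = - \frac{4199388}{-4262} = \left(-4199388\right) \left(- \frac{1}{4262}\right) = \frac{2099694}{2131}$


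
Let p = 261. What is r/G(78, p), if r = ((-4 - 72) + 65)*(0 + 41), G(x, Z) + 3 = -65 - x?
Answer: 451/146 ≈ 3.0890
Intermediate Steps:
G(x, Z) = -68 - x (G(x, Z) = -3 + (-65 - x) = -68 - x)
r = -451 (r = (-76 + 65)*41 = -11*41 = -451)
r/G(78, p) = -451/(-68 - 1*78) = -451/(-68 - 78) = -451/(-146) = -451*(-1/146) = 451/146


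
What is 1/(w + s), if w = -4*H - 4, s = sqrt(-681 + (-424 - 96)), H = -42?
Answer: 164/28097 - I*sqrt(1201)/28097 ≈ 0.0058369 - 0.0012334*I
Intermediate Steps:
s = I*sqrt(1201) (s = sqrt(-681 - 520) = sqrt(-1201) = I*sqrt(1201) ≈ 34.655*I)
w = 164 (w = -4*(-42) - 4 = 168 - 4 = 164)
1/(w + s) = 1/(164 + I*sqrt(1201))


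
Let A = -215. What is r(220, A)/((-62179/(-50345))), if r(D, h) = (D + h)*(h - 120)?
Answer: -84327875/62179 ≈ -1356.2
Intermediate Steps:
r(D, h) = (-120 + h)*(D + h) (r(D, h) = (D + h)*(-120 + h) = (-120 + h)*(D + h))
r(220, A)/((-62179/(-50345))) = ((-215)² - 120*220 - 120*(-215) + 220*(-215))/((-62179/(-50345))) = (46225 - 26400 + 25800 - 47300)/((-62179*(-1/50345))) = -1675/62179/50345 = -1675*50345/62179 = -84327875/62179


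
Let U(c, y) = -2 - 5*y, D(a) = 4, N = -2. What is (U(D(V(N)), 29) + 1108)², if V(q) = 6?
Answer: 923521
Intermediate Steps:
(U(D(V(N)), 29) + 1108)² = ((-2 - 5*29) + 1108)² = ((-2 - 145) + 1108)² = (-147 + 1108)² = 961² = 923521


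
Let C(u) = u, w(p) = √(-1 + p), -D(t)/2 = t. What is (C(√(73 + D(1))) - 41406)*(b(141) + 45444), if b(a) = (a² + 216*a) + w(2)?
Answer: -3965949492 + 95782*√71 ≈ -3.9651e+9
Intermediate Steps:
D(t) = -2*t
b(a) = 1 + a² + 216*a (b(a) = (a² + 216*a) + √(-1 + 2) = (a² + 216*a) + √1 = (a² + 216*a) + 1 = 1 + a² + 216*a)
(C(√(73 + D(1))) - 41406)*(b(141) + 45444) = (√(73 - 2*1) - 41406)*((1 + 141² + 216*141) + 45444) = (√(73 - 2) - 41406)*((1 + 19881 + 30456) + 45444) = (√71 - 41406)*(50338 + 45444) = (-41406 + √71)*95782 = -3965949492 + 95782*√71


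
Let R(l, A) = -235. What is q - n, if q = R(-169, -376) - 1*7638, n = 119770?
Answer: -127643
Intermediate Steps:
q = -7873 (q = -235 - 1*7638 = -235 - 7638 = -7873)
q - n = -7873 - 1*119770 = -7873 - 119770 = -127643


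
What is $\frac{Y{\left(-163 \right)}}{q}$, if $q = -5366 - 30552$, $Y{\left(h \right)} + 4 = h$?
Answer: $\frac{167}{35918} \approx 0.0046495$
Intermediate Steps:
$Y{\left(h \right)} = -4 + h$
$q = -35918$ ($q = -5366 - 30552 = -35918$)
$\frac{Y{\left(-163 \right)}}{q} = \frac{-4 - 163}{-35918} = \left(-167\right) \left(- \frac{1}{35918}\right) = \frac{167}{35918}$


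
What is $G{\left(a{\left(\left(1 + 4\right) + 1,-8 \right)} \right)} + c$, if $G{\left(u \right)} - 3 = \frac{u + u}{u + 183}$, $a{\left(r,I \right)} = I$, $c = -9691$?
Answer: $- \frac{1695416}{175} \approx -9688.1$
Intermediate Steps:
$G{\left(u \right)} = 3 + \frac{2 u}{183 + u}$ ($G{\left(u \right)} = 3 + \frac{u + u}{u + 183} = 3 + \frac{2 u}{183 + u}$)
$G{\left(a{\left(\left(1 + 4\right) + 1,-8 \right)} \right)} + c = \frac{549 + 5 \left(-8\right)}{183 - 8} - 9691 = \frac{549 - 40}{175} - 9691 = \frac{1}{175} \cdot 509 - 9691 = \frac{509}{175} - 9691 = - \frac{1695416}{175}$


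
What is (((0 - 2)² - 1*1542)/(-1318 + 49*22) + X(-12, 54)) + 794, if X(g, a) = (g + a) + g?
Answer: 99649/120 ≈ 830.41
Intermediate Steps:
X(g, a) = a + 2*g (X(g, a) = (a + g) + g = a + 2*g)
(((0 - 2)² - 1*1542)/(-1318 + 49*22) + X(-12, 54)) + 794 = (((0 - 2)² - 1*1542)/(-1318 + 49*22) + (54 + 2*(-12))) + 794 = (((-2)² - 1542)/(-1318 + 1078) + (54 - 24)) + 794 = ((4 - 1542)/(-240) + 30) + 794 = (-1538*(-1/240) + 30) + 794 = (769/120 + 30) + 794 = 4369/120 + 794 = 99649/120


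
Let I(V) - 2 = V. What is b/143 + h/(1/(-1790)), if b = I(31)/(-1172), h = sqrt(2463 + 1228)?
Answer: -3/15236 - 1790*sqrt(3691) ≈ -1.0875e+5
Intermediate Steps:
I(V) = 2 + V
h = sqrt(3691) ≈ 60.754
b = -33/1172 (b = (2 + 31)/(-1172) = 33*(-1/1172) = -33/1172 ≈ -0.028157)
b/143 + h/(1/(-1790)) = -33/1172/143 + sqrt(3691)/(1/(-1790)) = -33/1172*1/143 + sqrt(3691)/(-1/1790) = -3/15236 + sqrt(3691)*(-1790) = -3/15236 - 1790*sqrt(3691)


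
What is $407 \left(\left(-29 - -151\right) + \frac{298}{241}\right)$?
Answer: $\frac{12087900}{241} \approx 50157.0$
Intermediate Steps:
$407 \left(\left(-29 - -151\right) + \frac{298}{241}\right) = 407 \left(\left(-29 + 151\right) + 298 \cdot \frac{1}{241}\right) = 407 \left(122 + \frac{298}{241}\right) = 407 \cdot \frac{29700}{241} = \frac{12087900}{241}$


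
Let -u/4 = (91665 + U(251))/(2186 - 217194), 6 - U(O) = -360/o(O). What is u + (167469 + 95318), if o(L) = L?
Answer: 3545480042605/13491752 ≈ 2.6279e+5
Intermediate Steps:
U(O) = 6 + 360/O (U(O) = 6 - (-360)/O = 6 + 360/O)
u = 23009781/13491752 (u = -4*(91665 + (6 + 360/251))/(2186 - 217194) = -4*(91665 + (6 + 360*(1/251)))/(-215008) = -4*(91665 + (6 + 360/251))*(-1)/215008 = -4*(91665 + 1866/251)*(-1)/215008 = -92039124*(-1)/(251*215008) = -4*(-23009781/53967008) = 23009781/13491752 ≈ 1.7055)
u + (167469 + 95318) = 23009781/13491752 + (167469 + 95318) = 23009781/13491752 + 262787 = 3545480042605/13491752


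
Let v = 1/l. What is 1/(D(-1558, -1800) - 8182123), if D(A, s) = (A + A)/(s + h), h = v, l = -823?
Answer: -1481401/12121002629855 ≈ -1.2222e-7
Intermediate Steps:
v = -1/823 (v = 1/(-823) = -1/823 ≈ -0.0012151)
h = -1/823 ≈ -0.0012151
D(A, s) = 2*A/(-1/823 + s) (D(A, s) = (A + A)/(s - 1/823) = (2*A)/(-1/823 + s) = 2*A/(-1/823 + s))
1/(D(-1558, -1800) - 8182123) = 1/(1646*(-1558)/(-1 + 823*(-1800)) - 8182123) = 1/(1646*(-1558)/(-1 - 1481400) - 8182123) = 1/(1646*(-1558)/(-1481401) - 8182123) = 1/(1646*(-1558)*(-1/1481401) - 8182123) = 1/(2564468/1481401 - 8182123) = 1/(-12121002629855/1481401) = -1481401/12121002629855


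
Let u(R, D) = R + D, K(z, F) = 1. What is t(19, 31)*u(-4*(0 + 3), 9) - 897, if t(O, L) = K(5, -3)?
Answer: -900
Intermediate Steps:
t(O, L) = 1
u(R, D) = D + R
t(19, 31)*u(-4*(0 + 3), 9) - 897 = 1*(9 - 4*(0 + 3)) - 897 = 1*(9 - 4*3) - 897 = 1*(9 - 12) - 897 = 1*(-3) - 897 = -3 - 897 = -900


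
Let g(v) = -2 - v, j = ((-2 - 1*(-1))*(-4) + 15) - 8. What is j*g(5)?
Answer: -77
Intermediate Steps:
j = 11 (j = ((-2 + 1)*(-4) + 15) - 8 = (-1*(-4) + 15) - 8 = (4 + 15) - 8 = 19 - 8 = 11)
j*g(5) = 11*(-2 - 1*5) = 11*(-2 - 5) = 11*(-7) = -77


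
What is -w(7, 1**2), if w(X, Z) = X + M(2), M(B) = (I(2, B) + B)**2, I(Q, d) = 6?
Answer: -71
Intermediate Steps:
M(B) = (6 + B)**2
w(X, Z) = 64 + X (w(X, Z) = X + (6 + 2)**2 = X + 8**2 = X + 64 = 64 + X)
-w(7, 1**2) = -(64 + 7) = -1*71 = -71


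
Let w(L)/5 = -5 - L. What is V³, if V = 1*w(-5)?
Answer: 0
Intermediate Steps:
w(L) = -25 - 5*L (w(L) = 5*(-5 - L) = -25 - 5*L)
V = 0 (V = 1*(-25 - 5*(-5)) = 1*(-25 + 25) = 1*0 = 0)
V³ = 0³ = 0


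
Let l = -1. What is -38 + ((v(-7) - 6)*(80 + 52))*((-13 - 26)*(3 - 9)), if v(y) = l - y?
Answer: -38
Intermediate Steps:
v(y) = -1 - y
-38 + ((v(-7) - 6)*(80 + 52))*((-13 - 26)*(3 - 9)) = -38 + (((-1 - 1*(-7)) - 6)*(80 + 52))*((-13 - 26)*(3 - 9)) = -38 + (((-1 + 7) - 6)*132)*(-39*(-6)) = -38 + ((6 - 6)*132)*234 = -38 + (0*132)*234 = -38 + 0*234 = -38 + 0 = -38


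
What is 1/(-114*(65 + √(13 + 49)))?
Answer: -65/474582 + √62/474582 ≈ -0.00012037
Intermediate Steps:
1/(-114*(65 + √(13 + 49))) = 1/(-114*(65 + √62)) = 1/(-7410 - 114*√62)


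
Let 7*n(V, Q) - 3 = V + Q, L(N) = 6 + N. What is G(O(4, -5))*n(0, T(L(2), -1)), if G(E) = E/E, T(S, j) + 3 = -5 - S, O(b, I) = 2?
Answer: -13/7 ≈ -1.8571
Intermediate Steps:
T(S, j) = -8 - S (T(S, j) = -3 + (-5 - S) = -8 - S)
n(V, Q) = 3/7 + Q/7 + V/7 (n(V, Q) = 3/7 + (V + Q)/7 = 3/7 + (Q + V)/7 = 3/7 + (Q/7 + V/7) = 3/7 + Q/7 + V/7)
G(E) = 1
G(O(4, -5))*n(0, T(L(2), -1)) = 1*(3/7 + (-8 - (6 + 2))/7 + (1/7)*0) = 1*(3/7 + (-8 - 1*8)/7 + 0) = 1*(3/7 + (-8 - 8)/7 + 0) = 1*(3/7 + (1/7)*(-16) + 0) = 1*(3/7 - 16/7 + 0) = 1*(-13/7) = -13/7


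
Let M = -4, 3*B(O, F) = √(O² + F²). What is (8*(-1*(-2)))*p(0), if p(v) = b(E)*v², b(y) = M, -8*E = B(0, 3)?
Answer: 0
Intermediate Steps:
B(O, F) = √(F² + O²)/3 (B(O, F) = √(O² + F²)/3 = √(F² + O²)/3)
E = -⅛ (E = -√(3² + 0²)/24 = -√(9 + 0)/24 = -√9/24 = -3/24 = -⅛*1 = -⅛ ≈ -0.12500)
b(y) = -4
p(v) = -4*v²
(8*(-1*(-2)))*p(0) = (8*(-1*(-2)))*(-4*0²) = (8*2)*(-4*0) = 16*0 = 0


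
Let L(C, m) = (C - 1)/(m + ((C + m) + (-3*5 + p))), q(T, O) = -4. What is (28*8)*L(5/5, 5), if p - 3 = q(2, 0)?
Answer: 0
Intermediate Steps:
p = -1 (p = 3 - 4 = -1)
L(C, m) = (-1 + C)/(-16 + C + 2*m) (L(C, m) = (C - 1)/(m + ((C + m) + (-3*5 - 1))) = (-1 + C)/(m + ((C + m) + (-15 - 1))) = (-1 + C)/(m + ((C + m) - 16)) = (-1 + C)/(m + (-16 + C + m)) = (-1 + C)/(-16 + C + 2*m))
(28*8)*L(5/5, 5) = (28*8)*((-1 + 5/5)/(-16 + 5/5 + 2*5)) = 224*((-1 + 5*(1/5))/(-16 + 5*(1/5) + 10)) = 224*((-1 + 1)/(-16 + 1 + 10)) = 224*(0/(-5)) = 224*(-1/5*0) = 224*0 = 0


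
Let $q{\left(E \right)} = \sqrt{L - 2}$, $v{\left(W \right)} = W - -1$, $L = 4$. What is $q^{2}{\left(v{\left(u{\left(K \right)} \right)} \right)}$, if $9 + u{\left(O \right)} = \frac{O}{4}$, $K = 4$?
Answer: $2$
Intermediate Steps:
$u{\left(O \right)} = -9 + \frac{O}{4}$
$v{\left(W \right)} = 1 + W$ ($v{\left(W \right)} = W + 1 = 1 + W$)
$q{\left(E \right)} = \sqrt{2}$ ($q{\left(E \right)} = \sqrt{4 - 2} = \sqrt{2}$)
$q^{2}{\left(v{\left(u{\left(K \right)} \right)} \right)} = \left(\sqrt{2}\right)^{2} = 2$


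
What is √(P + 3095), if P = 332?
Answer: √3427 ≈ 58.541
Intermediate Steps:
√(P + 3095) = √(332 + 3095) = √3427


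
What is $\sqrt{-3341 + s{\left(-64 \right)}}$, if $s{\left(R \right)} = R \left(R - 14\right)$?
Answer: $\sqrt{1651} \approx 40.633$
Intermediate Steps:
$s{\left(R \right)} = R \left(-14 + R\right)$
$\sqrt{-3341 + s{\left(-64 \right)}} = \sqrt{-3341 - 64 \left(-14 - 64\right)} = \sqrt{-3341 - -4992} = \sqrt{-3341 + 4992} = \sqrt{1651}$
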